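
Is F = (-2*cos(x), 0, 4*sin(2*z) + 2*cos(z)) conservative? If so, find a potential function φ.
Yes, F is conservative. φ = -2*sin(x) + 2*sin(z) - 2*cos(2*z)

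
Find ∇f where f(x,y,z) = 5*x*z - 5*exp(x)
(5*z - 5*exp(x), 0, 5*x)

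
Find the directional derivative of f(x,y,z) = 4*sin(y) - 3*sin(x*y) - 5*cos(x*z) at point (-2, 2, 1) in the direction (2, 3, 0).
2*sqrt(13)*(-5*sin(2) + 6*cos(2) + 3*cos(4))/13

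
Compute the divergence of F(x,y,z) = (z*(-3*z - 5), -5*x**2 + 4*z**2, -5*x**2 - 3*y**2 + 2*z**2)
4*z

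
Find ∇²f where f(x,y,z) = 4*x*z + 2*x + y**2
2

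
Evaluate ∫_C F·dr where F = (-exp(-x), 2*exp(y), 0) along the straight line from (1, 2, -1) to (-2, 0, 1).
-exp(2) - exp(-1) + 2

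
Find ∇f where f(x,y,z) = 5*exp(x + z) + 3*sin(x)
(5*exp(x + z) + 3*cos(x), 0, 5*exp(x + z))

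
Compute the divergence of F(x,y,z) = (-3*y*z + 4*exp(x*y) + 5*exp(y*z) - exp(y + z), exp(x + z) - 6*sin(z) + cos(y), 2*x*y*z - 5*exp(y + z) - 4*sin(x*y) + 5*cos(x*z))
2*x*y - 5*x*sin(x*z) + 4*y*exp(x*y) - 5*exp(y + z) - sin(y)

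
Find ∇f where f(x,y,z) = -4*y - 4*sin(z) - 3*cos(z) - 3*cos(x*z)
(3*z*sin(x*z), -4, 3*x*sin(x*z) + 3*sin(z) - 4*cos(z))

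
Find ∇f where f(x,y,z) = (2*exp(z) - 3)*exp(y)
(0, (2*exp(z) - 3)*exp(y), 2*exp(y + z))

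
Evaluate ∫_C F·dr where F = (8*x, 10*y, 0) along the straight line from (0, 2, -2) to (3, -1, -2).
21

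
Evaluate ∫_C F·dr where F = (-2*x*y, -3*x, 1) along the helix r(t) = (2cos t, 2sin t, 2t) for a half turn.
-4*pi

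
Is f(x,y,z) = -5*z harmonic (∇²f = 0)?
Yes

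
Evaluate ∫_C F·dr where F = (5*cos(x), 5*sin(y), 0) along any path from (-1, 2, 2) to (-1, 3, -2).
5*cos(2) - 5*cos(3)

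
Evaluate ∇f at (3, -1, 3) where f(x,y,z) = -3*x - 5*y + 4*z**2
(-3, -5, 24)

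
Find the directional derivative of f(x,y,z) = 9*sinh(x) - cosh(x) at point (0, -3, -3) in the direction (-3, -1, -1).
-27*sqrt(11)/11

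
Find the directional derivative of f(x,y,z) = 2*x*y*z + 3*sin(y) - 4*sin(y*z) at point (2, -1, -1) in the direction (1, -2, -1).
sqrt(6)*(7 - 9*cos(1))/3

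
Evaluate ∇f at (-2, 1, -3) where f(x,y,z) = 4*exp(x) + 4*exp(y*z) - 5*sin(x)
(4*exp(-2) - 5*cos(2), -12*exp(-3), 4*exp(-3))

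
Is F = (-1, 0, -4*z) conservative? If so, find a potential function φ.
Yes, F is conservative. φ = -x - 2*z**2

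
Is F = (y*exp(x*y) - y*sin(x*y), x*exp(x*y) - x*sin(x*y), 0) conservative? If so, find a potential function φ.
Yes, F is conservative. φ = exp(x*y) + cos(x*y)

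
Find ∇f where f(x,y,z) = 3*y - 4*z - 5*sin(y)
(0, 3 - 5*cos(y), -4)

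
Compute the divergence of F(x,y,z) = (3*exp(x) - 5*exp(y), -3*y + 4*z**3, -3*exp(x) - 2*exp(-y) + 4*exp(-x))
3*exp(x) - 3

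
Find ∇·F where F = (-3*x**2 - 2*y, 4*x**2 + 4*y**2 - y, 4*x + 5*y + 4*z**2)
-6*x + 8*y + 8*z - 1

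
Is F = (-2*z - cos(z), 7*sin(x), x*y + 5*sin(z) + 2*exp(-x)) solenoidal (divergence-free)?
No, ∇·F = 5*cos(z)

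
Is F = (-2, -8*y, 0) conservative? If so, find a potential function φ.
Yes, F is conservative. φ = -2*x - 4*y**2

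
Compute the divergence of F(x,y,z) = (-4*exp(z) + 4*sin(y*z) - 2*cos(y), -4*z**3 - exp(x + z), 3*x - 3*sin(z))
-3*cos(z)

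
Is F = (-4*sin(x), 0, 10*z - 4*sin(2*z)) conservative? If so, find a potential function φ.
Yes, F is conservative. φ = 5*z**2 + 4*cos(x) + 2*cos(2*z)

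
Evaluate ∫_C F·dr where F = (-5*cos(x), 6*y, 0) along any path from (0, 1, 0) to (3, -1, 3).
-5*sin(3)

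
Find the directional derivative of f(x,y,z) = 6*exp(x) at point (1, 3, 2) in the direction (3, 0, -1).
9*sqrt(10)*E/5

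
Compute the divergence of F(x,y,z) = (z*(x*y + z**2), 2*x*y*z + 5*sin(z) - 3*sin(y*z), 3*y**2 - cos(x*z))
2*x*z + x*sin(x*z) + y*z - 3*z*cos(y*z)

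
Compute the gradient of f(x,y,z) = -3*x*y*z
(-3*y*z, -3*x*z, -3*x*y)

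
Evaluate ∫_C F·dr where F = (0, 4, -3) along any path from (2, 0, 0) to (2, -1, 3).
-13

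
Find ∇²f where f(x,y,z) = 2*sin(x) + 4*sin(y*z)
-4*y**2*sin(y*z) - 4*z**2*sin(y*z) - 2*sin(x)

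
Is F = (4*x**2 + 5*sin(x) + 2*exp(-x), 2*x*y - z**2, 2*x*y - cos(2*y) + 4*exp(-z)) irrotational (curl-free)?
No, ∇×F = (2*x + 2*z + 2*sin(2*y), -2*y, 2*y)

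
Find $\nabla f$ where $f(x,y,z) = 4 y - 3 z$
(0, 4, -3)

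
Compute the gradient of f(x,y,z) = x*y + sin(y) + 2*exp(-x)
(y - 2*exp(-x), x + cos(y), 0)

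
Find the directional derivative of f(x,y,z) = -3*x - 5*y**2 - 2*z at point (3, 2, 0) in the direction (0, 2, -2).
-9*sqrt(2)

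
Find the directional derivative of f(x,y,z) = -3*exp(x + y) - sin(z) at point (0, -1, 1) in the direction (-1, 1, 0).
0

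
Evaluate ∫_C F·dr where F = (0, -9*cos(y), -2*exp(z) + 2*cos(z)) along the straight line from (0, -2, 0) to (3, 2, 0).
-18*sin(2)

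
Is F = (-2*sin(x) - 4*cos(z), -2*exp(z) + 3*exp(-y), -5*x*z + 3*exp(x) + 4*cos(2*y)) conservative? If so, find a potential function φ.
No, ∇×F = (2*exp(z) - 8*sin(2*y), 5*z - 3*exp(x) + 4*sin(z), 0) ≠ 0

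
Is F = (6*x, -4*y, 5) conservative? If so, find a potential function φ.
Yes, F is conservative. φ = 3*x**2 - 2*y**2 + 5*z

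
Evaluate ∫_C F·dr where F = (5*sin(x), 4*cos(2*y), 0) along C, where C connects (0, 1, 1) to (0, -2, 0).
-2*sin(2) - 2*sin(4)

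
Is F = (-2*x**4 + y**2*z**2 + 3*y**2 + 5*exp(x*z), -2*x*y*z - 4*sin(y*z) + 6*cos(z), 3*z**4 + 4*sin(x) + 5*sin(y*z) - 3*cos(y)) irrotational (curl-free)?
No, ∇×F = (2*x*y + 4*y*cos(y*z) + 5*z*cos(y*z) + 3*sin(y) + 6*sin(z), 5*x*exp(x*z) + 2*y**2*z - 4*cos(x), 2*y*(-z**2 - z - 3))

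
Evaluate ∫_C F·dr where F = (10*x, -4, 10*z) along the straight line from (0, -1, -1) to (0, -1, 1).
0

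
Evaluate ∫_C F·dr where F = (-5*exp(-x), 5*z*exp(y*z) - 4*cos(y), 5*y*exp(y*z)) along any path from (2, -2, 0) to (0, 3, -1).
-4*sin(2) - 5*exp(-2) - 4*sin(3) + 5*exp(-3)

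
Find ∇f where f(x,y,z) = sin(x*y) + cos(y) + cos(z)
(y*cos(x*y), x*cos(x*y) - sin(y), -sin(z))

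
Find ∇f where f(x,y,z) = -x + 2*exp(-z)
(-1, 0, -2*exp(-z))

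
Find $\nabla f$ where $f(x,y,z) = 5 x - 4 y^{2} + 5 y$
(5, 5 - 8*y, 0)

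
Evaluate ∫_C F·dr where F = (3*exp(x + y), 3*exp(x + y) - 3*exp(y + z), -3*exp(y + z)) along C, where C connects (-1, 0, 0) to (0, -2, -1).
-3*exp(-1) - 3*exp(-3) + 3*exp(-2) + 3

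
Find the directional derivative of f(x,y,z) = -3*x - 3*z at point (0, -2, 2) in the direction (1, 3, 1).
-6*sqrt(11)/11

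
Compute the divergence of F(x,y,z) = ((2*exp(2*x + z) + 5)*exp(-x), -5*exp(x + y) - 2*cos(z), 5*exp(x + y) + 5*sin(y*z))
(5*(y*cos(y*z) - exp(x + y))*exp(x) + 2*exp(2*x + z) - 5)*exp(-x)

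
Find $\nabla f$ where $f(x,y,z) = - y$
(0, -1, 0)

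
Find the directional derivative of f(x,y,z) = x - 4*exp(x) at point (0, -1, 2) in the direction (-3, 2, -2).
9*sqrt(17)/17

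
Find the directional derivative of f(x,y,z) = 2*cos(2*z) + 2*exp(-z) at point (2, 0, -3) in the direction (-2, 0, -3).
6*sqrt(13)*(-2*sin(6) + exp(3))/13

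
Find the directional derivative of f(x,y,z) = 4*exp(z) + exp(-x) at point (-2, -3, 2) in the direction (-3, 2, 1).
sqrt(14)*exp(2)/2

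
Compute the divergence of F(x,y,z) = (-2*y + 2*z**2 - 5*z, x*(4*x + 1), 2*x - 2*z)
-2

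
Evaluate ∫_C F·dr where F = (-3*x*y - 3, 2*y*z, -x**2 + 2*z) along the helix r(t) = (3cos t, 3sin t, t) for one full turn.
2*pi*(-9 + 2*pi)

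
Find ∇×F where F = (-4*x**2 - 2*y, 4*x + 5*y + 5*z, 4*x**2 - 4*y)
(-9, -8*x, 6)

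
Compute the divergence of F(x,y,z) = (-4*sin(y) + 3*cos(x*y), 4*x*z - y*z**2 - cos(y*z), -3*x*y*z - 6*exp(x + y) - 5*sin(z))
-3*x*y - 3*y*sin(x*y) - z**2 + z*sin(y*z) - 5*cos(z)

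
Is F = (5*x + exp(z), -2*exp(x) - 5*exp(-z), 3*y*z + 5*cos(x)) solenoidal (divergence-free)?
No, ∇·F = 3*y + 5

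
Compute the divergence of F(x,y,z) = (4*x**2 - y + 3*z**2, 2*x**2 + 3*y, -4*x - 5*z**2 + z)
8*x - 10*z + 4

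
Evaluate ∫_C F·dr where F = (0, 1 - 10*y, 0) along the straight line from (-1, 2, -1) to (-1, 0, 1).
18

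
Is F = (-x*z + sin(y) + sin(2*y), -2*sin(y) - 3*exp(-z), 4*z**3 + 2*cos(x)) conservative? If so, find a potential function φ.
No, ∇×F = (-3*exp(-z), -x + 2*sin(x), -cos(y) - 2*cos(2*y)) ≠ 0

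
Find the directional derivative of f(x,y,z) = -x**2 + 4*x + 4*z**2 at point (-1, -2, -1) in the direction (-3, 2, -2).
-2*sqrt(17)/17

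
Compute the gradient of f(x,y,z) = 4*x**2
(8*x, 0, 0)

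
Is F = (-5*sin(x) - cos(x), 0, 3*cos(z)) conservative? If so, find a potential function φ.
Yes, F is conservative. φ = -sin(x) + 3*sin(z) + 5*cos(x)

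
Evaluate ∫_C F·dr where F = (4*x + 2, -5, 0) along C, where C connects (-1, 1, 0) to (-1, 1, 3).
0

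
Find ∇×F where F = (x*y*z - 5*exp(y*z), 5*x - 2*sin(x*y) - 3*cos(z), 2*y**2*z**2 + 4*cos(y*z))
(4*y*z**2 - 4*z*sin(y*z) - 3*sin(z), y*(x - 5*exp(y*z)), -x*z - 2*y*cos(x*y) + 5*z*exp(y*z) + 5)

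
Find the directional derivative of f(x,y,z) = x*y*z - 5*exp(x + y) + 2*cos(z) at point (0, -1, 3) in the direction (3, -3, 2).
-sqrt(22)*(4*sin(3) + 9)/22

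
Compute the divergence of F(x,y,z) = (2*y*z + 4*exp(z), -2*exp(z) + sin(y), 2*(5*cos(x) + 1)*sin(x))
cos(y)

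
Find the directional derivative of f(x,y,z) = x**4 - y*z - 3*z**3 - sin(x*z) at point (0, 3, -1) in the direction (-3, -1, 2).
-2*sqrt(14)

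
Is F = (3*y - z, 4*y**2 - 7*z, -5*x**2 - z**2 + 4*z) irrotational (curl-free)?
No, ∇×F = (7, 10*x - 1, -3)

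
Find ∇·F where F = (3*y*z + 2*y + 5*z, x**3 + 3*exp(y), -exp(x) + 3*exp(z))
3*exp(y) + 3*exp(z)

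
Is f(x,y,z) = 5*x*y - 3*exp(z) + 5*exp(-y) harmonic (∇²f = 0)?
No, ∇²f = -3*exp(z) + 5*exp(-y)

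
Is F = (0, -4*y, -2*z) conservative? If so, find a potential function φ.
Yes, F is conservative. φ = -2*y**2 - z**2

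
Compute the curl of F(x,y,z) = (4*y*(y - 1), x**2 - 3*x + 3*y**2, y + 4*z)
(1, 0, 2*x - 8*y + 1)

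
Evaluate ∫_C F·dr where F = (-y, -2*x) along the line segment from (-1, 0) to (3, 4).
-16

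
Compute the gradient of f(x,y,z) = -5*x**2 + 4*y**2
(-10*x, 8*y, 0)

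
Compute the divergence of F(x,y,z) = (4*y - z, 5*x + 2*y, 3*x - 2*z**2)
2 - 4*z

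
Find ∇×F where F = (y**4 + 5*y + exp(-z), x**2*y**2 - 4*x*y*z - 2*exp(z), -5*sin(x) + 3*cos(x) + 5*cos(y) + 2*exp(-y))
(4*x*y + 2*exp(z) - 5*sin(y) - 2*exp(-y), 3*sin(x) + 5*cos(x) - exp(-z), 2*x*y**2 - 4*y**3 - 4*y*z - 5)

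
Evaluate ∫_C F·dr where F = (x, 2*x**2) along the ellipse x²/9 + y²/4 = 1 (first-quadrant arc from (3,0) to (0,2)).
39/2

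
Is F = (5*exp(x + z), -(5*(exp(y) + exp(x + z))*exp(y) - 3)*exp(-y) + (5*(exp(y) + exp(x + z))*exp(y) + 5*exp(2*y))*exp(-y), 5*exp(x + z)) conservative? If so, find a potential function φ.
Yes, F is conservative. φ = (5*(exp(y) + exp(x + z))*exp(y) - 3)*exp(-y)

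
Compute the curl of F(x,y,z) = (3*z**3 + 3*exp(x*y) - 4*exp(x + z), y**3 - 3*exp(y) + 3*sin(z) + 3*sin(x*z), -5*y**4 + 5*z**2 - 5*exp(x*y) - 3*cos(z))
(-5*x*exp(x*y) - 3*x*cos(x*z) - 20*y**3 - 3*cos(z), 5*y*exp(x*y) + 9*z**2 - 4*exp(x + z), -3*x*exp(x*y) + 3*z*cos(x*z))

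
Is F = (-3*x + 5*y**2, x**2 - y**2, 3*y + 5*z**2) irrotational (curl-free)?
No, ∇×F = (3, 0, 2*x - 10*y)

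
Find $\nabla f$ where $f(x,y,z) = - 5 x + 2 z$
(-5, 0, 2)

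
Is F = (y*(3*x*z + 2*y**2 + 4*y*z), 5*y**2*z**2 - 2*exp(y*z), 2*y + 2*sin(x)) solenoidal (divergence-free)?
No, ∇·F = z*(10*y*z + 3*y - 2*exp(y*z))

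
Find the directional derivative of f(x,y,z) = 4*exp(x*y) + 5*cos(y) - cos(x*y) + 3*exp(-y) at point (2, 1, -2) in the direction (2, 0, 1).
2*sqrt(5)*(sin(2) + 4*exp(2))/5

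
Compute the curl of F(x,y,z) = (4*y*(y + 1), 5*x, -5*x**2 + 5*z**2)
(0, 10*x, 1 - 8*y)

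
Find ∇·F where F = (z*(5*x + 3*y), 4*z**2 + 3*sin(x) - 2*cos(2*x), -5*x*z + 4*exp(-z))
-5*x + 5*z - 4*exp(-z)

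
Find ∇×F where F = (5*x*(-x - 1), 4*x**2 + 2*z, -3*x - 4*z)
(-2, 3, 8*x)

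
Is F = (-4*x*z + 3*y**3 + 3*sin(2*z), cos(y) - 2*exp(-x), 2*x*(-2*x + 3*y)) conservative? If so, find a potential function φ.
No, ∇×F = (6*x, 4*x - 6*y + 6*cos(2*z), -9*y**2 + 2*exp(-x)) ≠ 0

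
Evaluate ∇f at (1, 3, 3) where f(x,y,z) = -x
(-1, 0, 0)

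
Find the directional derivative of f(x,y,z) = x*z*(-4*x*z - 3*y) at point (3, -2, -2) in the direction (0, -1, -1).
-90*sqrt(2)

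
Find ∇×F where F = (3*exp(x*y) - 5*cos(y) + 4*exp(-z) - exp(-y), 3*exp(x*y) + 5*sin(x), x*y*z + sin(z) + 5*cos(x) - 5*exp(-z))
(x*z, -y*z + 5*sin(x) - 4*exp(-z), -3*x*exp(x*y) + 3*y*exp(x*y) - 5*sin(y) + 5*cos(x) - exp(-y))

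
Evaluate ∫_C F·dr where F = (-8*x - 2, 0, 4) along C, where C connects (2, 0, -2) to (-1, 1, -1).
22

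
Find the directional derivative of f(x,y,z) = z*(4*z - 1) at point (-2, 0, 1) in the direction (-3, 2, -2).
-14*sqrt(17)/17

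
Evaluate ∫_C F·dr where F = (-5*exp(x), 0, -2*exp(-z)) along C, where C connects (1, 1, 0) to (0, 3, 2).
-7 + 2*exp(-2) + 5*E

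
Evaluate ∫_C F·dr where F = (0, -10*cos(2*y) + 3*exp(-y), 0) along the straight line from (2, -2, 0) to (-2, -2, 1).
0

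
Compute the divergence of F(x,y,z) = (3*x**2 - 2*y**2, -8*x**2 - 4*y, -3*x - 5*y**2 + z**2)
6*x + 2*z - 4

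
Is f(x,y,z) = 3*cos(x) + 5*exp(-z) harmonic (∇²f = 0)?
No, ∇²f = -3*cos(x) + 5*exp(-z)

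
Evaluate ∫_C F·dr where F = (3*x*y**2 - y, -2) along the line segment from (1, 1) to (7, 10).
3504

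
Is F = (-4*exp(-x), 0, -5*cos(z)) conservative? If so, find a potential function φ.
Yes, F is conservative. φ = -5*sin(z) + 4*exp(-x)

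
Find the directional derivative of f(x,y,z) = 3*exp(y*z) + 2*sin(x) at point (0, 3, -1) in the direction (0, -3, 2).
27*sqrt(13)*exp(-3)/13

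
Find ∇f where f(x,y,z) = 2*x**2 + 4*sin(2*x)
(4*x + 8*cos(2*x), 0, 0)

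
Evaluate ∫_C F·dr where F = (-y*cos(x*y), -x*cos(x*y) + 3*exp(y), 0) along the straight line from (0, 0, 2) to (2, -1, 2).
-3 + sin(2) + 3*exp(-1)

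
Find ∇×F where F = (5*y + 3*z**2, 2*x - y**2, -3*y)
(-3, 6*z, -3)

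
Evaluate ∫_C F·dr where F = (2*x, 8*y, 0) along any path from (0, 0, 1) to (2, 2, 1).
20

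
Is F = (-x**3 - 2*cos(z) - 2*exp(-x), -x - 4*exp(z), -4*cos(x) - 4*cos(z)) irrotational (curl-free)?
No, ∇×F = (4*exp(z), -4*sin(x) + 2*sin(z), -1)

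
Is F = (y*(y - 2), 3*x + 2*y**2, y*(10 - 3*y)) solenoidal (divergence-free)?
No, ∇·F = 4*y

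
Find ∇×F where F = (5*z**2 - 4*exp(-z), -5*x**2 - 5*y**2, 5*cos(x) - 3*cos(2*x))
(0, 10*z + 5*sin(x) - 6*sin(2*x) + 4*exp(-z), -10*x)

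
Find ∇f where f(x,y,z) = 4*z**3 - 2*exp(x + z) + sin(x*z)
(z*cos(x*z) - 2*exp(x + z), 0, x*cos(x*z) + 12*z**2 - 2*exp(x + z))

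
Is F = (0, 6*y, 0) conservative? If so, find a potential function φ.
Yes, F is conservative. φ = 3*y**2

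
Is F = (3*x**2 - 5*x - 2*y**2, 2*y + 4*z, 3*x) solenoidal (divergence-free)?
No, ∇·F = 6*x - 3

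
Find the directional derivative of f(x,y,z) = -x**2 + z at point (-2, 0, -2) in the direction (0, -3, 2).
2*sqrt(13)/13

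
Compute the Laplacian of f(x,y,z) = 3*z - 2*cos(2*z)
8*cos(2*z)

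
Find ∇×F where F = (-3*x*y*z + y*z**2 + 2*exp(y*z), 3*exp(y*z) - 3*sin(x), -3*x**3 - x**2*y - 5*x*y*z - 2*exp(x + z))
(-x**2 - 5*x*z - 3*y*exp(y*z), 9*x**2 - x*y + 7*y*z + 2*y*exp(y*z) + 2*exp(x + z), 3*x*z - z**2 - 2*z*exp(y*z) - 3*cos(x))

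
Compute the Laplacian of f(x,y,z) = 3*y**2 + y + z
6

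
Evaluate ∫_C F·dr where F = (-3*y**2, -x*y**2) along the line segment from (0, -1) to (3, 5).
-162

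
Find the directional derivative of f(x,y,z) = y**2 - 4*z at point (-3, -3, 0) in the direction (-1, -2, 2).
4/3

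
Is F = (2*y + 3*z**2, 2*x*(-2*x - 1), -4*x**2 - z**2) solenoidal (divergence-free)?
No, ∇·F = -2*z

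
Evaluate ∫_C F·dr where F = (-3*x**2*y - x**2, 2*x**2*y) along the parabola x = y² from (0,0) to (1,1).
-6/7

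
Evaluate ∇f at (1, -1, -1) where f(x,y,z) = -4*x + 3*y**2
(-4, -6, 0)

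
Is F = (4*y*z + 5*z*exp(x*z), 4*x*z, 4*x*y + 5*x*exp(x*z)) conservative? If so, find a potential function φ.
Yes, F is conservative. φ = 4*x*y*z + 5*exp(x*z)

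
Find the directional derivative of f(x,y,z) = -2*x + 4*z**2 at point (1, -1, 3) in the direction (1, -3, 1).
2*sqrt(11)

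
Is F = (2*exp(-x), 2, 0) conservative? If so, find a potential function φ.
Yes, F is conservative. φ = 2*y - 2*exp(-x)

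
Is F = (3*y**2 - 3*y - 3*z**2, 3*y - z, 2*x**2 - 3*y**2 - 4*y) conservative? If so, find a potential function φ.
No, ∇×F = (-6*y - 3, -4*x - 6*z, 3 - 6*y) ≠ 0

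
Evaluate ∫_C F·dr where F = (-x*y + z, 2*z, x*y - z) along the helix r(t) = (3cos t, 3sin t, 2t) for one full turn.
4*pi*(3 - 2*pi)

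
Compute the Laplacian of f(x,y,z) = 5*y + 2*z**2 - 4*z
4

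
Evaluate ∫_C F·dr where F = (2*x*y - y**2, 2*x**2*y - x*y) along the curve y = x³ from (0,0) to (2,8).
4608/35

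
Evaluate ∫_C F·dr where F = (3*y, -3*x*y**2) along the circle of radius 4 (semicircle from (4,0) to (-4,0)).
-120*pi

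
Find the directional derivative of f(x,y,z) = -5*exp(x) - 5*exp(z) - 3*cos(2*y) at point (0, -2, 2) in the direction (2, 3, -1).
sqrt(14)*(-10 - 18*sin(4) + 5*exp(2))/14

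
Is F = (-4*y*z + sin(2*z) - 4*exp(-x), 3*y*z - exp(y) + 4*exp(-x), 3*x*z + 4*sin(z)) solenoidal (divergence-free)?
No, ∇·F = 3*x + 3*z - exp(y) + 4*cos(z) + 4*exp(-x)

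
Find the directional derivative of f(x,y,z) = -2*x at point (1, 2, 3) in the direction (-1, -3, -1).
2*sqrt(11)/11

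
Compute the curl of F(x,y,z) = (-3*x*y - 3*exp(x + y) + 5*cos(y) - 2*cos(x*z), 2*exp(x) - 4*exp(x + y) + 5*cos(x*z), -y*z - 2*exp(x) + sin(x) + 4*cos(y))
(5*x*sin(x*z) - z - 4*sin(y), 2*x*sin(x*z) + 2*exp(x) - cos(x), 3*x - 5*z*sin(x*z) + 2*exp(x) - exp(x + y) + 5*sin(y))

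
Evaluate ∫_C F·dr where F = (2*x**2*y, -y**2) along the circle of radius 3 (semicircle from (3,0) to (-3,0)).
-81*pi/4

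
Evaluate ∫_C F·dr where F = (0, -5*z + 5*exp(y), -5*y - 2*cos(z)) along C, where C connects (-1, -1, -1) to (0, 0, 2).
-5*exp(-1) - 2*sin(2) - 2*sin(1) + 10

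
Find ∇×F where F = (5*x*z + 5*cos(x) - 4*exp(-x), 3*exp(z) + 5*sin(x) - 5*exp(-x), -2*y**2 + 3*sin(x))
(-4*y - 3*exp(z), 5*x - 3*cos(x), 5*cos(x) + 5*exp(-x))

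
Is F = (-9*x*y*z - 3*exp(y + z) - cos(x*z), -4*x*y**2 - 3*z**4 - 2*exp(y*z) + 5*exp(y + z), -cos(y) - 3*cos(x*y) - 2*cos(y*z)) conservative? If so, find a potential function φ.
No, ∇×F = (3*x*sin(x*y) + 2*y*exp(y*z) + 12*z**3 + 2*z*sin(y*z) - 5*exp(y + z) + sin(y), -9*x*y + x*sin(x*z) - 3*y*sin(x*y) - 3*exp(y + z), 9*x*z - 4*y**2 + 3*exp(y + z)) ≠ 0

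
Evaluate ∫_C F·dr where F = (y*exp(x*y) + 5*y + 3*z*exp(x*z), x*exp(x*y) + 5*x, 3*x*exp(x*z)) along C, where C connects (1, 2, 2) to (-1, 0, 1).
-4*exp(2) - 9 + 3*exp(-1)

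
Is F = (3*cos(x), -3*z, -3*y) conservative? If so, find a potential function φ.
Yes, F is conservative. φ = -3*y*z + 3*sin(x)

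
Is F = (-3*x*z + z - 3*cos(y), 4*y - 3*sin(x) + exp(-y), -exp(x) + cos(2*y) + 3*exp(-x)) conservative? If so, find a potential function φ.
No, ∇×F = (-2*sin(2*y), -3*x + exp(x) + 1 + 3*exp(-x), -3*sin(y) - 3*cos(x)) ≠ 0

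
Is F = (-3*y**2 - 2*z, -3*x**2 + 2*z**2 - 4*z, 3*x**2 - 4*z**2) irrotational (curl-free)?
No, ∇×F = (4 - 4*z, -6*x - 2, -6*x + 6*y)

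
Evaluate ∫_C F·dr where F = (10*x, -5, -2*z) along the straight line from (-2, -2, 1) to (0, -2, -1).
-20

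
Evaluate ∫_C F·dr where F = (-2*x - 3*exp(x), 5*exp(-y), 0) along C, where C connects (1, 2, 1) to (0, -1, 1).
-2*E - 2 + 5*exp(-2)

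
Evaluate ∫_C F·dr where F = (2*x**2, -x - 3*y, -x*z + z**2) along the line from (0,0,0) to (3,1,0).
15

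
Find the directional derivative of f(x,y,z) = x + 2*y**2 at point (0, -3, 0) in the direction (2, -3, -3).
19*sqrt(22)/11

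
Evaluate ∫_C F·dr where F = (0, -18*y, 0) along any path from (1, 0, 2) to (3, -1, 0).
-9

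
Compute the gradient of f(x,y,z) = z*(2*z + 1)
(0, 0, 4*z + 1)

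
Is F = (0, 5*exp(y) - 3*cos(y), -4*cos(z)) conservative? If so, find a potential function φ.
Yes, F is conservative. φ = 5*exp(y) - 3*sin(y) - 4*sin(z)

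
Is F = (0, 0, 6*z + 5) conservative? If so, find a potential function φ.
Yes, F is conservative. φ = z*(3*z + 5)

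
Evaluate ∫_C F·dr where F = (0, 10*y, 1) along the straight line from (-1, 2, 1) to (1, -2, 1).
0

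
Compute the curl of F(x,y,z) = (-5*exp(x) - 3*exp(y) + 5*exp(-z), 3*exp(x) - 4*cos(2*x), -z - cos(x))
(0, -sin(x) - 5*exp(-z), 3*exp(x) + 3*exp(y) + 8*sin(2*x))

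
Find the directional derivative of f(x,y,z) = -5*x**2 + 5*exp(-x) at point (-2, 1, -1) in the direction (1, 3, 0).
sqrt(10)*(4 - exp(2))/2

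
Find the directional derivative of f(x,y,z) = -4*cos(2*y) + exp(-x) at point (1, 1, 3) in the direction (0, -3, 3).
-4*sqrt(2)*sin(2)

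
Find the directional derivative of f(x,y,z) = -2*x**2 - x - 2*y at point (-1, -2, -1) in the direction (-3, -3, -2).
-3*sqrt(22)/22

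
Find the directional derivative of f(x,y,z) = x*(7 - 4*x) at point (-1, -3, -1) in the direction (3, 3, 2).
45*sqrt(22)/22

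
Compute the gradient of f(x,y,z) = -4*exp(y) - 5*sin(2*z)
(0, -4*exp(y), -10*cos(2*z))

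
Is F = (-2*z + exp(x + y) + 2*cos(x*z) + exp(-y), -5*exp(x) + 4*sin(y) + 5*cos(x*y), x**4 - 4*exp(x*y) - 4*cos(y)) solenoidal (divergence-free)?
No, ∇·F = -5*x*sin(x*y) - 2*z*sin(x*z) + exp(x + y) + 4*cos(y)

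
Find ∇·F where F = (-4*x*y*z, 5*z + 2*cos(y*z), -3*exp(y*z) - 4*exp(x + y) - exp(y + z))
-4*y*z - 3*y*exp(y*z) - 2*z*sin(y*z) - exp(y + z)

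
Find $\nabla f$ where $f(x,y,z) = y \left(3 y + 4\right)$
(0, 6*y + 4, 0)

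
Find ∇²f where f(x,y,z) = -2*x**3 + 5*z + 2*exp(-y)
-12*x + 2*exp(-y)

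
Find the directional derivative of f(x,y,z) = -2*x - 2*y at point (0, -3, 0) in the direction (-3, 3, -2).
0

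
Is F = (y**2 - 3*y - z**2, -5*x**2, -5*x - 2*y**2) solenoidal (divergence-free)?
Yes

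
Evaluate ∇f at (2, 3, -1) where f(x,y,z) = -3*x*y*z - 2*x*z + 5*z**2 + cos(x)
(11 - sin(2), 6, -32)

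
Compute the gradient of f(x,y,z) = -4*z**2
(0, 0, -8*z)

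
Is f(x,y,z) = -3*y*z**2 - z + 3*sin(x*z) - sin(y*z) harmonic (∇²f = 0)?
No, ∇²f = -3*x**2*sin(x*z) + y**2*sin(y*z) - 6*y - 3*z**2*sin(x*z) + z**2*sin(y*z)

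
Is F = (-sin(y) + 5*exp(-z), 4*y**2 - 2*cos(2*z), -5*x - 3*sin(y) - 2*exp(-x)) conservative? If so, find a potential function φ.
No, ∇×F = (-4*sin(2*z) - 3*cos(y), 5 - 5*exp(-z) - 2*exp(-x), cos(y)) ≠ 0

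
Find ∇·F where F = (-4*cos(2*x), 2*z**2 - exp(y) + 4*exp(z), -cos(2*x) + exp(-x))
-exp(y) + 8*sin(2*x)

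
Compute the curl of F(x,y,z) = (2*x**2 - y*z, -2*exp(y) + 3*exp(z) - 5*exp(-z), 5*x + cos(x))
(2*sinh(z) - 8*cosh(z), -y + sin(x) - 5, z)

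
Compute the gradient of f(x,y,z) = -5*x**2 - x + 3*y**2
(-10*x - 1, 6*y, 0)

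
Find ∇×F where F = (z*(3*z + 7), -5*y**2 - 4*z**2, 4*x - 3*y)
(8*z - 3, 6*z + 3, 0)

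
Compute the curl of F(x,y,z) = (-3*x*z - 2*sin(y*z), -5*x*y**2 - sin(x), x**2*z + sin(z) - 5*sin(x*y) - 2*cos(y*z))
(-5*x*cos(x*y) + 2*z*sin(y*z), -2*x*z - 3*x + 5*y*cos(x*y) - 2*y*cos(y*z), -5*y**2 + 2*z*cos(y*z) - cos(x))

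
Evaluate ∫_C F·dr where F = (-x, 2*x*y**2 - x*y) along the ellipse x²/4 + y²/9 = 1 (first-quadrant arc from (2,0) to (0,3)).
-4 + 27*pi/4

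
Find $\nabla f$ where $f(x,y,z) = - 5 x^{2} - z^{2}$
(-10*x, 0, -2*z)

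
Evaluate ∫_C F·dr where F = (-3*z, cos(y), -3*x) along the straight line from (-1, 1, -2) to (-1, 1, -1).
3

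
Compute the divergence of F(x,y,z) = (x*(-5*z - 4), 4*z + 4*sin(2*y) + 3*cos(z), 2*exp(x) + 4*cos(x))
-5*z + 8*cos(2*y) - 4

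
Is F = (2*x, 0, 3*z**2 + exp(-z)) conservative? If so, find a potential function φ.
Yes, F is conservative. φ = x**2 + z**3 - exp(-z)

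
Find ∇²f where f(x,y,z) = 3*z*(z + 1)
6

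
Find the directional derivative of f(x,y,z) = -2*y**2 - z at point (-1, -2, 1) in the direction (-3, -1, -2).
-3*sqrt(14)/7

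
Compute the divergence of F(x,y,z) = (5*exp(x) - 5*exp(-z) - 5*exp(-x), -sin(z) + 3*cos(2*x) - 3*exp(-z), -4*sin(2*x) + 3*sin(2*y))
10*cosh(x)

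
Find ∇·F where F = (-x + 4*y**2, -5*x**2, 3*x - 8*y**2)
-1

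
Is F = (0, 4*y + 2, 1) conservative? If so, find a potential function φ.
Yes, F is conservative. φ = 2*y**2 + 2*y + z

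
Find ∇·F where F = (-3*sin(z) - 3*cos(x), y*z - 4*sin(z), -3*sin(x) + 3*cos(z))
z + 3*sin(x) - 3*sin(z)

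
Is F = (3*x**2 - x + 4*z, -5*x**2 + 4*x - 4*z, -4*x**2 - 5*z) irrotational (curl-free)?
No, ∇×F = (4, 8*x + 4, 4 - 10*x)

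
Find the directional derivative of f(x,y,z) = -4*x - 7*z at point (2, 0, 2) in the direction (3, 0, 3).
-11*sqrt(2)/2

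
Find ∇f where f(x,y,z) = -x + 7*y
(-1, 7, 0)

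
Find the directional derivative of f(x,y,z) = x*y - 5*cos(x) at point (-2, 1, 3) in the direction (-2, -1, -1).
5*sqrt(6)*sin(2)/3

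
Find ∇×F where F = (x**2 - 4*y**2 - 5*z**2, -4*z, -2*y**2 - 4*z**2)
(4 - 4*y, -10*z, 8*y)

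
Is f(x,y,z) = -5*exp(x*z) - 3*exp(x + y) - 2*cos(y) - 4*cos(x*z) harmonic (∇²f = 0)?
No, ∇²f = x**2*(-5*exp(x*z) + 4*cos(x*z)) - 5*z**2*exp(x*z) + 4*z**2*cos(x*z) - 6*exp(x + y) + 2*cos(y)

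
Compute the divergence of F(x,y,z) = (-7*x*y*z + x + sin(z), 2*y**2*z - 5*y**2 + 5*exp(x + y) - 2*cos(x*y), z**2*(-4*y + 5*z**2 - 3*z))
2*x*sin(x*y) - 11*y*z - 10*y + 20*z**3 - 9*z**2 + 5*exp(x + y) + 1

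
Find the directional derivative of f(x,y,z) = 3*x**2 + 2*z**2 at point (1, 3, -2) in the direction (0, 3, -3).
4*sqrt(2)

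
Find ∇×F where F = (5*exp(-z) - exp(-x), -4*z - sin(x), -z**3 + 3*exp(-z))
(4, -5*exp(-z), -cos(x))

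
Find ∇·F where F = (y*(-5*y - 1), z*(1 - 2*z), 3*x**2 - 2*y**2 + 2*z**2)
4*z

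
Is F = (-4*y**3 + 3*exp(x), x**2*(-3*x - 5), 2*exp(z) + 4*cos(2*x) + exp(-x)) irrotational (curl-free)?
No, ∇×F = (0, 8*sin(2*x) + exp(-x), -9*x**2 - 10*x + 12*y**2)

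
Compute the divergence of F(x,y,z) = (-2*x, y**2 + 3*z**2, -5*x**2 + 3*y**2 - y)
2*y - 2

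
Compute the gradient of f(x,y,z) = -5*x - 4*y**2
(-5, -8*y, 0)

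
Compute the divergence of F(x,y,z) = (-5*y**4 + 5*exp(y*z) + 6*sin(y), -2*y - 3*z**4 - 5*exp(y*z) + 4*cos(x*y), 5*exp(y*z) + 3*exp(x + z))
-4*x*sin(x*y) + 5*y*exp(y*z) - 5*z*exp(y*z) + 3*exp(x + z) - 2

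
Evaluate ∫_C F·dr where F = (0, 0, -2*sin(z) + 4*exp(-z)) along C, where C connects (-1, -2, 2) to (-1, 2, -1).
-4*E + 4*exp(-2) - 2*cos(2) + 2*cos(1)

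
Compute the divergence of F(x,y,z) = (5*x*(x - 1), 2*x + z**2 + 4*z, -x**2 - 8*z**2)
10*x - 16*z - 5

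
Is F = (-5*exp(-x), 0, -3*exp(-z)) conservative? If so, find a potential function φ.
Yes, F is conservative. φ = 3*exp(-z) + 5*exp(-x)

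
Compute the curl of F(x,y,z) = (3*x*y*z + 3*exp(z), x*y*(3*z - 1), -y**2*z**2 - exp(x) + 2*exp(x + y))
(-3*x*y - 2*y*z**2 + 2*exp(x + y), 3*x*y + exp(x) + 3*exp(z) - 2*exp(x + y), -3*x*z + y*(3*z - 1))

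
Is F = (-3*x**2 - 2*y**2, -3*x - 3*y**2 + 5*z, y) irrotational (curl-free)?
No, ∇×F = (-4, 0, 4*y - 3)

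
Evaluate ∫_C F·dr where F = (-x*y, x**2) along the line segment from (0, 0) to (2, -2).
0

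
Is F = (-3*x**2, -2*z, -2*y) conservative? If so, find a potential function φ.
Yes, F is conservative. φ = -x**3 - 2*y*z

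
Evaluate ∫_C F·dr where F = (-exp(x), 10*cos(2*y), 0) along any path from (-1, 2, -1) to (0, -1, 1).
-5*sin(2) - 1 + exp(-1) - 5*sin(4)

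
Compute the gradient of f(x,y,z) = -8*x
(-8, 0, 0)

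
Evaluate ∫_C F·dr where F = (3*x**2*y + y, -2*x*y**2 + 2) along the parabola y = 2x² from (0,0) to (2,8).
-55168/105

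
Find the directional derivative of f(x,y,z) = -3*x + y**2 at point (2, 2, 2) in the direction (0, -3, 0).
-4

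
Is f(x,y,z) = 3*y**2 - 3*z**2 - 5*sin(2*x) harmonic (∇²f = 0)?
No, ∇²f = 20*sin(2*x)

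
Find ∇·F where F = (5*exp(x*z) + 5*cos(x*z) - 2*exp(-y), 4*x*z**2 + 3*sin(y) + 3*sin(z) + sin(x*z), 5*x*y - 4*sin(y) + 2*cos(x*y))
5*z*exp(x*z) - 5*z*sin(x*z) + 3*cos(y)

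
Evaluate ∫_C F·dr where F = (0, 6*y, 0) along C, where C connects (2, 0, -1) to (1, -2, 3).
12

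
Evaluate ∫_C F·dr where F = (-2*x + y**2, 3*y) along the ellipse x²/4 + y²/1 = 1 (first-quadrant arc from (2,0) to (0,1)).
25/6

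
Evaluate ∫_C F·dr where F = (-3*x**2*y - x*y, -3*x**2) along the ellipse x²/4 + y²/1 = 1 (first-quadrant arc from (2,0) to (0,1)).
-20/3 + 3*pi/2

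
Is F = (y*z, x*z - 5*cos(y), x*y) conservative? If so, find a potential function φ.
Yes, F is conservative. φ = x*y*z - 5*sin(y)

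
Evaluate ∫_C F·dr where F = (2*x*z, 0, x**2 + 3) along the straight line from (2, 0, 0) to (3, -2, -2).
-24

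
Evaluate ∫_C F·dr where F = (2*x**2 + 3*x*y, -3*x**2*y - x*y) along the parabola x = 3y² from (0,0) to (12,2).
5988/5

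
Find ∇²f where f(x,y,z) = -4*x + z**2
2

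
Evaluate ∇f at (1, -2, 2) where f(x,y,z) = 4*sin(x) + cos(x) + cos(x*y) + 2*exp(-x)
(-2*sin(2) - sin(1) - 2*exp(-1) + 4*cos(1), sin(2), 0)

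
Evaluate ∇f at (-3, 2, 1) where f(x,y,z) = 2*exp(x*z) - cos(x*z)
(-sin(3) + 2*exp(-3), 0, -6*exp(-3) + 3*sin(3))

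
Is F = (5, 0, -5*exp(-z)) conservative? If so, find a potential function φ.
Yes, F is conservative. φ = 5*x + 5*exp(-z)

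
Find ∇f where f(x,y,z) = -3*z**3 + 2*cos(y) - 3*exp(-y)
(0, -2*sin(y) + 3*exp(-y), -9*z**2)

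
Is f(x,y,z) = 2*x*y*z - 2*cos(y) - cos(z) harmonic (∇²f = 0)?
No, ∇²f = 2*cos(y) + cos(z)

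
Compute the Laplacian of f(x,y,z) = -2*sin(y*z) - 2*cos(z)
2*y**2*sin(y*z) + 2*z**2*sin(y*z) + 2*cos(z)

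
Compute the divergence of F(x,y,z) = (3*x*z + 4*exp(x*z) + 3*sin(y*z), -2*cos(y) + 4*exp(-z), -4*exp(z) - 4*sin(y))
4*z*exp(x*z) + 3*z - 4*exp(z) + 2*sin(y)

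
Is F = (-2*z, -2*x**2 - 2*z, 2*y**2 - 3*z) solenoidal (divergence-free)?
No, ∇·F = -3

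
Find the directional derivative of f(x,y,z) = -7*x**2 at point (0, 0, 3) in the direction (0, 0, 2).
0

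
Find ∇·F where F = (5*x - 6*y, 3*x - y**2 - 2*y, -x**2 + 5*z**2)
-2*y + 10*z + 3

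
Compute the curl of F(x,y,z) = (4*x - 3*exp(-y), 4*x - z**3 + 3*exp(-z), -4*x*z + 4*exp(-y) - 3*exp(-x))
(3*z**2 + 3*exp(-z) - 4*exp(-y), 4*z - 3*exp(-x), 4 - 3*exp(-y))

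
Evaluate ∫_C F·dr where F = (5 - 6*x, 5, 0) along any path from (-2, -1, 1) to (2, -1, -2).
20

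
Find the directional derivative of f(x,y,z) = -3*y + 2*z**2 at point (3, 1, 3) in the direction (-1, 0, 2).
24*sqrt(5)/5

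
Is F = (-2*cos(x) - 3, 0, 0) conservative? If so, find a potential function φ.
Yes, F is conservative. φ = -3*x - 2*sin(x)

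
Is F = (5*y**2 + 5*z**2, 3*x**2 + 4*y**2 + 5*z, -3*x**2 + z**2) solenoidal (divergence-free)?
No, ∇·F = 8*y + 2*z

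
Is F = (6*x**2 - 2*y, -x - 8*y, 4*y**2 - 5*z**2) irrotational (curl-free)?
No, ∇×F = (8*y, 0, 1)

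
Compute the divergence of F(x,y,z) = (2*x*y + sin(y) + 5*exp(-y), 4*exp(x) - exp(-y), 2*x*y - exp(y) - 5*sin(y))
2*y + exp(-y)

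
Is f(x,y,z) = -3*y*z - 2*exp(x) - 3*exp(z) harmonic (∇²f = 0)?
No, ∇²f = -2*exp(x) - 3*exp(z)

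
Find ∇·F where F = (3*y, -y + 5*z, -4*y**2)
-1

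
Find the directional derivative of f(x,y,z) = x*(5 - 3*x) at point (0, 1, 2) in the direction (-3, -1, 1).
-15*sqrt(11)/11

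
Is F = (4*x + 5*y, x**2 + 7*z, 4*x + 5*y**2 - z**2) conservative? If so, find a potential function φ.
No, ∇×F = (10*y - 7, -4, 2*x - 5) ≠ 0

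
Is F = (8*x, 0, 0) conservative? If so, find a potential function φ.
Yes, F is conservative. φ = 4*x**2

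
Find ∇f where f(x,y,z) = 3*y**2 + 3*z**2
(0, 6*y, 6*z)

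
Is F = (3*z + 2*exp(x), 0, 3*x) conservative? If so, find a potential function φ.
Yes, F is conservative. φ = 3*x*z + 2*exp(x)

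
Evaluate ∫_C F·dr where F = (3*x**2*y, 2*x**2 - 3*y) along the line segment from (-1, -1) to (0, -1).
-1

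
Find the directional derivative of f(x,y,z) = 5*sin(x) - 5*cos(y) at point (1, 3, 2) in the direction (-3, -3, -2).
-15*sqrt(22)*(sin(3) + cos(1))/22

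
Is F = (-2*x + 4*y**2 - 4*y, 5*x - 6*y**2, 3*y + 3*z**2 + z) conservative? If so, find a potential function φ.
No, ∇×F = (3, 0, 9 - 8*y) ≠ 0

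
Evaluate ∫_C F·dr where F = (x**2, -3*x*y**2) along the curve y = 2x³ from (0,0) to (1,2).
-103/15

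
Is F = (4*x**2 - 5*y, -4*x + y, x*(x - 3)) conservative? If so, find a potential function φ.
No, ∇×F = (0, 3 - 2*x, 1) ≠ 0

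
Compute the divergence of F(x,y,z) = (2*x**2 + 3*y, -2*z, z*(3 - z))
4*x - 2*z + 3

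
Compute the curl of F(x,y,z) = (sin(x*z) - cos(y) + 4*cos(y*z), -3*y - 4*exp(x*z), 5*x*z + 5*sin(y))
(4*x*exp(x*z) + 5*cos(y), x*cos(x*z) - 4*y*sin(y*z) - 5*z, -4*z*exp(x*z) + 4*z*sin(y*z) - sin(y))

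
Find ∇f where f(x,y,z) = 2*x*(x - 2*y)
(4*x - 4*y, -4*x, 0)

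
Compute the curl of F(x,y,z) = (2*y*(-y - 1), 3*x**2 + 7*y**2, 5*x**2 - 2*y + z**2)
(-2, -10*x, 6*x + 4*y + 2)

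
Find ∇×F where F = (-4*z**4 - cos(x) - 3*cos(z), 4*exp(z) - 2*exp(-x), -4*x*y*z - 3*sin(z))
(-4*x*z - 4*exp(z), 4*y*z - 16*z**3 + 3*sin(z), 2*exp(-x))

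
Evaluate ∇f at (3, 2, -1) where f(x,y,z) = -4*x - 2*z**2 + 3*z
(-4, 0, 7)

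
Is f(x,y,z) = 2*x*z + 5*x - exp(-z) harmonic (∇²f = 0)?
No, ∇²f = -exp(-z)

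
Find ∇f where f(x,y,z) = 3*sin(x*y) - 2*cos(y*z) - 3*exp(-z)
(3*y*cos(x*y), 3*x*cos(x*y) + 2*z*sin(y*z), 2*y*sin(y*z) + 3*exp(-z))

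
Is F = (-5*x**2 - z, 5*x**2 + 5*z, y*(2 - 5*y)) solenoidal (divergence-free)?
No, ∇·F = -10*x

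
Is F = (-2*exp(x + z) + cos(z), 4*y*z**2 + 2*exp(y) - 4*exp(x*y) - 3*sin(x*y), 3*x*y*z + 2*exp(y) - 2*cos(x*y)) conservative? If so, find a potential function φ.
No, ∇×F = (3*x*z + 2*x*sin(x*y) - 8*y*z + 2*exp(y), -3*y*z - 2*y*sin(x*y) - 2*exp(x + z) - sin(z), -y*(4*exp(x*y) + 3*cos(x*y))) ≠ 0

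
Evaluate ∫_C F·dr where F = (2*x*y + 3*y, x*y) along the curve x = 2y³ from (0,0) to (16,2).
18328/35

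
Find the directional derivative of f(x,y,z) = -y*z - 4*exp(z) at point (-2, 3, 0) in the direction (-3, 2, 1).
-sqrt(14)/2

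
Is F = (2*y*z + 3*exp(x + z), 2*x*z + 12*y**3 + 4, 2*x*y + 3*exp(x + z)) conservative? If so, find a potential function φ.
Yes, F is conservative. φ = 2*x*y*z + 3*y**4 + 4*y + 3*exp(x + z)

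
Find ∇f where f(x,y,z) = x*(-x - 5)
(-2*x - 5, 0, 0)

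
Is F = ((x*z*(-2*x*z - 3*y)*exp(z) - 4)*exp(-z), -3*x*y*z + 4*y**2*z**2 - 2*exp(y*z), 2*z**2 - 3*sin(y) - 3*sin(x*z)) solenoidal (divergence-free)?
No, ∇·F = -4*x*z**2 - 3*x*z - 3*x*cos(x*z) + 8*y*z**2 - 3*y*z - 2*z*exp(y*z) + 4*z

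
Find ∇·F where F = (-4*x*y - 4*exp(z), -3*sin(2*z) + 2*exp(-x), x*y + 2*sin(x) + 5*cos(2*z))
-4*y - 10*sin(2*z)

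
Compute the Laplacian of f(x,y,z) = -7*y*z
0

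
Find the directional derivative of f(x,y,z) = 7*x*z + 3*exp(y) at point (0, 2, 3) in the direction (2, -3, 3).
3*sqrt(22)*(14 - 3*exp(2))/22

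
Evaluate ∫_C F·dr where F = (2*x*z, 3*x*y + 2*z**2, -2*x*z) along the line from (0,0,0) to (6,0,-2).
-64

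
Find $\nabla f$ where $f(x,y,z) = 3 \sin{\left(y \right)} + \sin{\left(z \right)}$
(0, 3*cos(y), cos(z))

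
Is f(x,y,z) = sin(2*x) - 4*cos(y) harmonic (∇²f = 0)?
No, ∇²f = -4*sin(2*x) + 4*cos(y)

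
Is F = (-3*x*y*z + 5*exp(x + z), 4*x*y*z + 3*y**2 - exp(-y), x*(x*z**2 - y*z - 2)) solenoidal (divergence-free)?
No, ∇·F = ((4*x*z + x*(2*x*z - y) - 3*y*z + 6*y + 5*exp(x + z))*exp(y) + 1)*exp(-y)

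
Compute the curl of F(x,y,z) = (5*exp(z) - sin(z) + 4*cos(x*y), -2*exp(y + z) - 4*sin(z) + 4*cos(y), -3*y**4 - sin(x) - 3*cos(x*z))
(-12*y**3 + 2*exp(y + z) + 4*cos(z), -3*z*sin(x*z) + 5*exp(z) + cos(x) - cos(z), 4*x*sin(x*y))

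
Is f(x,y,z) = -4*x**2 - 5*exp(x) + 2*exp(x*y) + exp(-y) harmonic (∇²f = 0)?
No, ∇²f = 2*x**2*exp(x*y) + 2*y**2*exp(x*y) - 5*exp(x) - 8 + exp(-y)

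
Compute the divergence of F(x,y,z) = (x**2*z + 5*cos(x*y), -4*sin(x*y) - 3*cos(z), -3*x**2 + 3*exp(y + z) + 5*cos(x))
2*x*z - 4*x*cos(x*y) - 5*y*sin(x*y) + 3*exp(y + z)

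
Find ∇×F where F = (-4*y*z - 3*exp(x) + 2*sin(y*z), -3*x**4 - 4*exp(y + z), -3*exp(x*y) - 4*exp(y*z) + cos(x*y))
(-3*x*exp(x*y) - x*sin(x*y) - 4*z*exp(y*z) + 4*exp(y + z), y*(3*exp(x*y) + sin(x*y) + 2*cos(y*z) - 4), -12*x**3 - 2*z*cos(y*z) + 4*z)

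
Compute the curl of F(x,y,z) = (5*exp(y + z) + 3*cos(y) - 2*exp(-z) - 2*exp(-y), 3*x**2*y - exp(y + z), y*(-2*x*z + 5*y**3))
(-2*x*z + 20*y**3 + exp(y + z), 2*y*z + 5*exp(y + z) + 2*exp(-z), 6*x*y - 5*exp(y + z) + 3*sin(y) - 2*exp(-y))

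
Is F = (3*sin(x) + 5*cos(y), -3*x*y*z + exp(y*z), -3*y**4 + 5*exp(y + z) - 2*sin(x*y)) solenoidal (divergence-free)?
No, ∇·F = -3*x*z + z*exp(y*z) + 5*exp(y + z) + 3*cos(x)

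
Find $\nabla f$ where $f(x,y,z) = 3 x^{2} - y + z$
(6*x, -1, 1)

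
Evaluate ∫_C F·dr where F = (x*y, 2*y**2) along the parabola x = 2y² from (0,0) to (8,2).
848/15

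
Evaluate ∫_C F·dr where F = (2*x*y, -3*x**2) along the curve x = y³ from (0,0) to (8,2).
384/7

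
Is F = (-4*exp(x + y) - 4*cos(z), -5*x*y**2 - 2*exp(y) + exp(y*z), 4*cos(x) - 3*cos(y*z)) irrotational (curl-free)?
No, ∇×F = (-y*exp(y*z) + 3*z*sin(y*z), 4*sin(x) + 4*sin(z), -5*y**2 + 4*exp(x + y))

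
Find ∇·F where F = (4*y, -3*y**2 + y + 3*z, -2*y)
1 - 6*y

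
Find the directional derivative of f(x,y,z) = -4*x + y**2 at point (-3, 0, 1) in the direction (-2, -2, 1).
8/3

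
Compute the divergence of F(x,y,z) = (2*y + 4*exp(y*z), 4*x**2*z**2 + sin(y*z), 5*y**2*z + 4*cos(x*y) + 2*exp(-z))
5*y**2 + z*cos(y*z) - 2*exp(-z)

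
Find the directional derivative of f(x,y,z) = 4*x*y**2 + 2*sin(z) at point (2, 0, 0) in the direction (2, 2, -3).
-6*sqrt(17)/17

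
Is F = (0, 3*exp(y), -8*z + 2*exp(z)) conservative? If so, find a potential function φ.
Yes, F is conservative. φ = -4*z**2 + 3*exp(y) + 2*exp(z)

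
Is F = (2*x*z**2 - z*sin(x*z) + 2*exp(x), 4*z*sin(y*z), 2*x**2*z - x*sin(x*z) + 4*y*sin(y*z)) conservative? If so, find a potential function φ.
Yes, F is conservative. φ = x**2*z**2 + 2*exp(x) + cos(x*z) - 4*cos(y*z)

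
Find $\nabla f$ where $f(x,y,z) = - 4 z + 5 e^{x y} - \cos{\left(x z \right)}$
(5*y*exp(x*y) + z*sin(x*z), 5*x*exp(x*y), x*sin(x*z) - 4)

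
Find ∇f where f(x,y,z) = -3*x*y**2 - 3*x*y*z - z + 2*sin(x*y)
(y*(-3*y - 3*z + 2*cos(x*y)), x*(-6*y - 3*z + 2*cos(x*y)), -3*x*y - 1)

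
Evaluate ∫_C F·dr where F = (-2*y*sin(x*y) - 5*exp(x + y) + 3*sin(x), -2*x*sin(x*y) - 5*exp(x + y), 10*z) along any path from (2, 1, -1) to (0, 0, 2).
cos(2) + 9 + 5*exp(3)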